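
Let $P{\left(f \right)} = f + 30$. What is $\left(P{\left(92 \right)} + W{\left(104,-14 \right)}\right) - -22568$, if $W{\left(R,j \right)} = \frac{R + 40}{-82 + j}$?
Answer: $\frac{45377}{2} \approx 22689.0$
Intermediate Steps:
$P{\left(f \right)} = 30 + f$
$W{\left(R,j \right)} = \frac{40 + R}{-82 + j}$
$\left(P{\left(92 \right)} + W{\left(104,-14 \right)}\right) - -22568 = \left(\left(30 + 92\right) + \frac{40 + 104}{-82 - 14}\right) - -22568 = \left(122 + \frac{1}{-96} \cdot 144\right) + 22568 = \left(122 - \frac{3}{2}\right) + 22568 = \frac{241}{2} + 22568 = \frac{45377}{2}$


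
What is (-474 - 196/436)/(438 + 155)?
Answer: -51715/64637 ≈ -0.80008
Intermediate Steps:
(-474 - 196/436)/(438 + 155) = (-474 - 196*1/436)/593 = (-474 - 49/109)*(1/593) = -51715/109*1/593 = -51715/64637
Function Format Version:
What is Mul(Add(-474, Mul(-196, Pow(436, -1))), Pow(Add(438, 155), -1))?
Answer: Rational(-51715, 64637) ≈ -0.80008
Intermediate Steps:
Mul(Add(-474, Mul(-196, Pow(436, -1))), Pow(Add(438, 155), -1)) = Mul(Add(-474, Mul(-196, Rational(1, 436))), Pow(593, -1)) = Mul(Add(-474, Rational(-49, 109)), Rational(1, 593)) = Mul(Rational(-51715, 109), Rational(1, 593)) = Rational(-51715, 64637)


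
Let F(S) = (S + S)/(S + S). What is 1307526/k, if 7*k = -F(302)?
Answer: -9152682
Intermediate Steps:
F(S) = 1 (F(S) = (2*S)/((2*S)) = (2*S)*(1/(2*S)) = 1)
k = -1/7 (k = (-1*1)/7 = (1/7)*(-1) = -1/7 ≈ -0.14286)
1307526/k = 1307526/(-1/7) = 1307526*(-7) = -9152682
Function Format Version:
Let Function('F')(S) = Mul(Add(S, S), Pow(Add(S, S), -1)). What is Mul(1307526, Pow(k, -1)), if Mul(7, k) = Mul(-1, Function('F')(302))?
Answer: -9152682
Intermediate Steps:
Function('F')(S) = 1 (Function('F')(S) = Mul(Mul(2, S), Pow(Mul(2, S), -1)) = Mul(Mul(2, S), Mul(Rational(1, 2), Pow(S, -1))) = 1)
k = Rational(-1, 7) (k = Mul(Rational(1, 7), Mul(-1, 1)) = Mul(Rational(1, 7), -1) = Rational(-1, 7) ≈ -0.14286)
Mul(1307526, Pow(k, -1)) = Mul(1307526, Pow(Rational(-1, 7), -1)) = Mul(1307526, -7) = -9152682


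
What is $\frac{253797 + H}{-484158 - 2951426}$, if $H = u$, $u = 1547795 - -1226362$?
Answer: $- \frac{1513977}{1717792} \approx -0.88135$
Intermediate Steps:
$u = 2774157$ ($u = 1547795 + 1226362 = 2774157$)
$H = 2774157$
$\frac{253797 + H}{-484158 - 2951426} = \frac{253797 + 2774157}{-484158 - 2951426} = \frac{3027954}{-3435584} = 3027954 \left(- \frac{1}{3435584}\right) = - \frac{1513977}{1717792}$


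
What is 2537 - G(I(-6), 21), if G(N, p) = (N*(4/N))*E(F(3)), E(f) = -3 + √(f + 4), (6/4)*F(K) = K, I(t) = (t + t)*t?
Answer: 2549 - 4*√6 ≈ 2539.2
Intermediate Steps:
I(t) = 2*t² (I(t) = (2*t)*t = 2*t²)
F(K) = 2*K/3
E(f) = -3 + √(4 + f)
G(N, p) = -12 + 4*√6 (G(N, p) = (N*(4/N))*(-3 + √(4 + (⅔)*3)) = 4*(-3 + √(4 + 2)) = 4*(-3 + √6) = -12 + 4*√6)
2537 - G(I(-6), 21) = 2537 - (-12 + 4*√6) = 2537 + (12 - 4*√6) = 2549 - 4*√6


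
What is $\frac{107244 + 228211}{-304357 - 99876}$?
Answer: $- \frac{335455}{404233} \approx -0.82986$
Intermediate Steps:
$\frac{107244 + 228211}{-304357 - 99876} = \frac{335455}{-404233} = 335455 \left(- \frac{1}{404233}\right) = - \frac{335455}{404233}$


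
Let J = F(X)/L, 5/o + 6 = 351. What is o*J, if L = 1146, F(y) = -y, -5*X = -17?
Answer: -17/395370 ≈ -4.2998e-5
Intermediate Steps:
X = 17/5 (X = -⅕*(-17) = 17/5 ≈ 3.4000)
o = 1/69 (o = 5/(-6 + 351) = 5/345 = 5*(1/345) = 1/69 ≈ 0.014493)
J = -17/5730 (J = -1*17/5/1146 = -17/5*1/1146 = -17/5730 ≈ -0.0029668)
o*J = (1/69)*(-17/5730) = -17/395370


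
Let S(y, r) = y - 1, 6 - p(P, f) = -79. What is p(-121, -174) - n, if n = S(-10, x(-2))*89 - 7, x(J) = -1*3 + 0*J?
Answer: 1071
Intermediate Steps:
p(P, f) = 85 (p(P, f) = 6 - 1*(-79) = 6 + 79 = 85)
x(J) = -3 (x(J) = -3 + 0 = -3)
S(y, r) = -1 + y
n = -986 (n = (-1 - 10)*89 - 7 = -11*89 - 7 = -979 - 7 = -986)
p(-121, -174) - n = 85 - 1*(-986) = 85 + 986 = 1071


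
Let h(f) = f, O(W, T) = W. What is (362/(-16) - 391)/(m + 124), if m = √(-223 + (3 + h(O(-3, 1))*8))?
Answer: -102579/31240 + 3309*I*√61/62480 ≈ -3.2836 + 0.41364*I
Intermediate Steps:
m = 2*I*√61 (m = √(-223 + (3 - 3*8)) = √(-223 + (3 - 24)) = √(-223 - 21) = √(-244) = 2*I*√61 ≈ 15.62*I)
(362/(-16) - 391)/(m + 124) = (362/(-16) - 391)/(2*I*√61 + 124) = (362*(-1/16) - 391)/(124 + 2*I*√61) = (-181/8 - 391)/(124 + 2*I*√61) = -3309/(8*(124 + 2*I*√61))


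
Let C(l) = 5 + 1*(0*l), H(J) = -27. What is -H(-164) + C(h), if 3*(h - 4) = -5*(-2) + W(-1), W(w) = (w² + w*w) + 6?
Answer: 32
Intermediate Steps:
W(w) = 6 + 2*w² (W(w) = (w² + w²) + 6 = 2*w² + 6 = 6 + 2*w²)
h = 10 (h = 4 + (-5*(-2) + (6 + 2*(-1)²))/3 = 4 + (10 + (6 + 2*1))/3 = 4 + (10 + (6 + 2))/3 = 4 + (10 + 8)/3 = 4 + (⅓)*18 = 4 + 6 = 10)
C(l) = 5 (C(l) = 5 + 1*0 = 5 + 0 = 5)
-H(-164) + C(h) = -1*(-27) + 5 = 27 + 5 = 32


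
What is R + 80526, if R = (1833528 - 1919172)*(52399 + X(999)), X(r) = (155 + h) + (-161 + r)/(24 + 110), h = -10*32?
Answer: -299756912226/67 ≈ -4.4740e+9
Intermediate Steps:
h = -320
X(r) = -22271/134 + r/134 (X(r) = (155 - 320) + (-161 + r)/(24 + 110) = -165 + (-161 + r)/134 = -165 + (-161 + r)*(1/134) = -165 + (-161/134 + r/134) = -22271/134 + r/134)
R = -299762307468/67 (R = (1833528 - 1919172)*(52399 + (-22271/134 + (1/134)*999)) = -85644*(52399 + (-22271/134 + 999/134)) = -85644*(52399 - 10636/67) = -85644*3500097/67 = -299762307468/67 ≈ -4.4741e+9)
R + 80526 = -299762307468/67 + 80526 = -299756912226/67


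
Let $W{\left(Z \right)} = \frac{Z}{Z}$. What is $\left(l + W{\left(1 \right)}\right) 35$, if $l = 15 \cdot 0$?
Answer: $35$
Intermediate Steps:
$l = 0$
$W{\left(Z \right)} = 1$
$\left(l + W{\left(1 \right)}\right) 35 = \left(0 + 1\right) 35 = 1 \cdot 35 = 35$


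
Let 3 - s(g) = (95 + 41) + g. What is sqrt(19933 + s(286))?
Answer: sqrt(19514) ≈ 139.69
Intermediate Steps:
s(g) = -133 - g (s(g) = 3 - ((95 + 41) + g) = 3 - (136 + g) = 3 + (-136 - g) = -133 - g)
sqrt(19933 + s(286)) = sqrt(19933 + (-133 - 1*286)) = sqrt(19933 + (-133 - 286)) = sqrt(19933 - 419) = sqrt(19514)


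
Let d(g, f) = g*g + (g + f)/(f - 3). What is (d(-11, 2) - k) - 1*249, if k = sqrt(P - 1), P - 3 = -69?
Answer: -119 - I*sqrt(67) ≈ -119.0 - 8.1853*I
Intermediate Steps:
P = -66 (P = 3 - 69 = -66)
k = I*sqrt(67) (k = sqrt(-66 - 1) = sqrt(-67) = I*sqrt(67) ≈ 8.1853*I)
d(g, f) = g**2 + (f + g)/(-3 + f)
(d(-11, 2) - k) - 1*249 = ((2 - 11 - 3*(-11)**2 + 2*(-11)**2)/(-3 + 2) - I*sqrt(67)) - 1*249 = ((2 - 11 - 3*121 + 2*121)/(-1) - I*sqrt(67)) - 249 = (-(2 - 11 - 363 + 242) - I*sqrt(67)) - 249 = (-1*(-130) - I*sqrt(67)) - 249 = (130 - I*sqrt(67)) - 249 = -119 - I*sqrt(67)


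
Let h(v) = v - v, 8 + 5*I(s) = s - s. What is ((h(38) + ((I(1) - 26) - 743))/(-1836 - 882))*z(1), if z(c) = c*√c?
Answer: 3853/13590 ≈ 0.28352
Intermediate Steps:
I(s) = -8/5 (I(s) = -8/5 + (s - s)/5 = -8/5 + (⅕)*0 = -8/5 + 0 = -8/5)
h(v) = 0
z(c) = c^(3/2)
((h(38) + ((I(1) - 26) - 743))/(-1836 - 882))*z(1) = ((0 + ((-8/5 - 26) - 743))/(-1836 - 882))*1^(3/2) = ((0 + (-138/5 - 743))/(-2718))*1 = ((0 - 3853/5)*(-1/2718))*1 = -3853/5*(-1/2718)*1 = (3853/13590)*1 = 3853/13590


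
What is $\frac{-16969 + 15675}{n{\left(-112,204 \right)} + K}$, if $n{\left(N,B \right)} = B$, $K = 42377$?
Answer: $- \frac{1294}{42581} \approx -0.030389$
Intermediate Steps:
$\frac{-16969 + 15675}{n{\left(-112,204 \right)} + K} = \frac{-16969 + 15675}{204 + 42377} = - \frac{1294}{42581}$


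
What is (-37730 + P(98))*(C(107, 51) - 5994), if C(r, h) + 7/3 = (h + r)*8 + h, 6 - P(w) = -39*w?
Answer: 476119688/3 ≈ 1.5871e+8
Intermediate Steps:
P(w) = 6 + 39*w (P(w) = 6 - (-39)*w = 6 + 39*w)
C(r, h) = -7/3 + 8*r + 9*h (C(r, h) = -7/3 + ((h + r)*8 + h) = -7/3 + ((8*h + 8*r) + h) = -7/3 + (8*r + 9*h) = -7/3 + 8*r + 9*h)
(-37730 + P(98))*(C(107, 51) - 5994) = (-37730 + (6 + 39*98))*((-7/3 + 8*107 + 9*51) - 5994) = (-37730 + (6 + 3822))*((-7/3 + 856 + 459) - 5994) = (-37730 + 3828)*(3938/3 - 5994) = -33902*(-14044/3) = 476119688/3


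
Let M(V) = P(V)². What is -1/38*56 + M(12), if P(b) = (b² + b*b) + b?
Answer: 1709972/19 ≈ 89999.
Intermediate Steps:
P(b) = b + 2*b² (P(b) = (b² + b²) + b = 2*b² + b = b + 2*b²)
M(V) = V²*(1 + 2*V)² (M(V) = (V*(1 + 2*V))² = V²*(1 + 2*V)²)
-1/38*56 + M(12) = -1/38*56 + 12²*(1 + 2*12)² = -1*1/38*56 + 144*(1 + 24)² = -1/38*56 + 144*25² = -28/19 + 144*625 = -28/19 + 90000 = 1709972/19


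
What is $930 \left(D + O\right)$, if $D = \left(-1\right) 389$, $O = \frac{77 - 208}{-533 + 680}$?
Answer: $- \frac{17767340}{49} \approx -3.626 \cdot 10^{5}$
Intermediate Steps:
$O = - \frac{131}{147} \approx -0.89116$
$D = -389$
$930 \left(D + O\right) = 930 \left(-389 - \frac{131}{147}\right) = 930 \left(- \frac{57314}{147}\right) = - \frac{17767340}{49}$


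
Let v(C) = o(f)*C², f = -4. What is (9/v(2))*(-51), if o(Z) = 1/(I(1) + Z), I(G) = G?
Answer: 1377/4 ≈ 344.25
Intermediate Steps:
o(Z) = 1/(1 + Z)
v(C) = -C²/3 (v(C) = C²/(1 - 4) = C²/(-3) = -C²/3)
(9/v(2))*(-51) = (9/((-⅓*2²)))*(-51) = (9/((-⅓*4)))*(-51) = (9/(-4/3))*(-51) = (9*(-¾))*(-51) = -27/4*(-51) = 1377/4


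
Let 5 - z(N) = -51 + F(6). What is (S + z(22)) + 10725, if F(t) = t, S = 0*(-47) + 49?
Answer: 10824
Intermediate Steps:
S = 49 (S = 0 + 49 = 49)
z(N) = 50 (z(N) = 5 - (-51 + 6) = 5 - 1*(-45) = 5 + 45 = 50)
(S + z(22)) + 10725 = (49 + 50) + 10725 = 99 + 10725 = 10824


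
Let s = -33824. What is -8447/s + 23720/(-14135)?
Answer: -136581387/95620448 ≈ -1.4284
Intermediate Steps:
-8447/s + 23720/(-14135) = -8447/(-33824) + 23720/(-14135) = -8447*(-1/33824) + 23720*(-1/14135) = 8447/33824 - 4744/2827 = -136581387/95620448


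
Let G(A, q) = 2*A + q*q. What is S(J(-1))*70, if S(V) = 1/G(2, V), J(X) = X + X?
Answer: 35/4 ≈ 8.7500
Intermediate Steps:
J(X) = 2*X
G(A, q) = q**2 + 2*A (G(A, q) = 2*A + q**2 = q**2 + 2*A)
S(V) = 1/(4 + V**2) (S(V) = 1/(V**2 + 2*2) = 1/(V**2 + 4) = 1/(4 + V**2))
S(J(-1))*70 = 70/(4 + (2*(-1))**2) = 70/(4 + (-2)**2) = 70/(4 + 4) = 70/8 = (1/8)*70 = 35/4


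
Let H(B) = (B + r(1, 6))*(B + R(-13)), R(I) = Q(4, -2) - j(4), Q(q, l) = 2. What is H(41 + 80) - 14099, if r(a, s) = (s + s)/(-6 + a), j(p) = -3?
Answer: 4223/5 ≈ 844.60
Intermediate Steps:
r(a, s) = 2*s/(-6 + a) (r(a, s) = (2*s)/(-6 + a) = 2*s/(-6 + a))
R(I) = 5 (R(I) = 2 - 1*(-3) = 2 + 3 = 5)
H(B) = (5 + B)*(-12/5 + B) (H(B) = (B + 2*6/(-6 + 1))*(B + 5) = (B + 2*6/(-5))*(5 + B) = (B + 2*6*(-1/5))*(5 + B) = (B - 12/5)*(5 + B) = (-12/5 + B)*(5 + B) = (5 + B)*(-12/5 + B))
H(41 + 80) - 14099 = (-12 + (41 + 80)**2 + 13*(41 + 80)/5) - 14099 = (-12 + 121**2 + (13/5)*121) - 14099 = (-12 + 14641 + 1573/5) - 14099 = 74718/5 - 14099 = 4223/5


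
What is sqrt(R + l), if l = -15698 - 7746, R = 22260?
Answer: 4*I*sqrt(74) ≈ 34.409*I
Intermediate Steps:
l = -23444
sqrt(R + l) = sqrt(22260 - 23444) = sqrt(-1184) = 4*I*sqrt(74)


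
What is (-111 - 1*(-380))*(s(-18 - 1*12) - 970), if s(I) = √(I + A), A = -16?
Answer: -260930 + 269*I*√46 ≈ -2.6093e+5 + 1824.4*I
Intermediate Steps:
s(I) = √(-16 + I) (s(I) = √(I - 16) = √(-16 + I))
(-111 - 1*(-380))*(s(-18 - 1*12) - 970) = (-111 - 1*(-380))*(√(-16 + (-18 - 1*12)) - 970) = (-111 + 380)*(√(-16 + (-18 - 12)) - 970) = 269*(√(-16 - 30) - 970) = 269*(√(-46) - 970) = 269*(I*√46 - 970) = 269*(-970 + I*√46) = -260930 + 269*I*√46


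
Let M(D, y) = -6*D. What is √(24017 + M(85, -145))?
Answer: √23507 ≈ 153.32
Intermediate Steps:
√(24017 + M(85, -145)) = √(24017 - 6*85) = √(24017 - 510) = √23507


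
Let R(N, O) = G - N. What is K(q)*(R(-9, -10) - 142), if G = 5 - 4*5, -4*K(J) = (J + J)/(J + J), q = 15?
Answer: 37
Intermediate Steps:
K(J) = -1/4 (K(J) = -(J + J)/(4*(J + J)) = -2*J/(4*(2*J)) = -2*J*1/(2*J)/4 = -1/4*1 = -1/4)
G = -15 (G = 5 - 20 = -15)
R(N, O) = -15 - N
K(q)*(R(-9, -10) - 142) = -((-15 - 1*(-9)) - 142)/4 = -((-15 + 9) - 142)/4 = -(-6 - 142)/4 = -1/4*(-148) = 37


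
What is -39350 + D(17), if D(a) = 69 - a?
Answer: -39298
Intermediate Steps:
-39350 + D(17) = -39350 + (69 - 1*17) = -39350 + (69 - 17) = -39350 + 52 = -39298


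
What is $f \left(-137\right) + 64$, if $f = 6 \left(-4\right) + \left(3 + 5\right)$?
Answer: $2256$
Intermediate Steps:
$f = -16$ ($f = -24 + 8 = -16$)
$f \left(-137\right) + 64 = \left(-16\right) \left(-137\right) + 64 = 2192 + 64 = 2256$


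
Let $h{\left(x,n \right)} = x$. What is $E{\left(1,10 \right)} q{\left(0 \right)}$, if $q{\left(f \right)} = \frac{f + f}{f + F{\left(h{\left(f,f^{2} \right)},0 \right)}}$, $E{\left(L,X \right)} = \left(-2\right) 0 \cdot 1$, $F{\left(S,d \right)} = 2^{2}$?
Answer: $0$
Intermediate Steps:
$F{\left(S,d \right)} = 4$
$E{\left(L,X \right)} = 0$ ($E{\left(L,X \right)} = 0 \cdot 1 = 0$)
$q{\left(f \right)} = \frac{2 f}{4 + f}$ ($q{\left(f \right)} = \frac{f + f}{f + 4} = \frac{2 f}{4 + f}$)
$E{\left(1,10 \right)} q{\left(0 \right)} = 0 \cdot 2 \cdot 0 \frac{1}{4 + 0} = 0 \cdot 2 \cdot 0 \cdot \frac{1}{4} = 0 \cdot 0 = 0$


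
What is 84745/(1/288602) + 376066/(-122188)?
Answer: 1494211177892027/61094 ≈ 2.4458e+10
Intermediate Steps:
84745/(1/288602) + 376066/(-122188) = 84745/(1/288602) + 376066*(-1/122188) = 84745*288602 - 188033/61094 = 24457576490 - 188033/61094 = 1494211177892027/61094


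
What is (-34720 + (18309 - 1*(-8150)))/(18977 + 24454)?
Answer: -8261/43431 ≈ -0.19021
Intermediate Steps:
(-34720 + (18309 - 1*(-8150)))/(18977 + 24454) = (-34720 + (18309 + 8150))/43431 = (-34720 + 26459)*(1/43431) = -8261*1/43431 = -8261/43431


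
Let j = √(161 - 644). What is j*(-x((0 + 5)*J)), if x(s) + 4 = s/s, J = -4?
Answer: 3*I*√483 ≈ 65.932*I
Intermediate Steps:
x(s) = -3 (x(s) = -4 + s/s = -4 + 1 = -3)
j = I*√483 (j = √(-483) = I*√483 ≈ 21.977*I)
j*(-x((0 + 5)*J)) = (I*√483)*(-1*(-3)) = (I*√483)*3 = 3*I*√483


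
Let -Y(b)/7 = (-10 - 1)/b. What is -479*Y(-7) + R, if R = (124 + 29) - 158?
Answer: 5264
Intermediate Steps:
Y(b) = 77/b (Y(b) = -7*(-10 - 1)/b = -(-77)/b = 77/b)
R = -5 (R = 153 - 158 = -5)
-479*Y(-7) + R = -36883/(-7) - 5 = -36883*(-1)/7 - 5 = -479*(-11) - 5 = 5269 - 5 = 5264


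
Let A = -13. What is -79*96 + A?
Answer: -7597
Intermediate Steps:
-79*96 + A = -79*96 - 13 = -7584 - 13 = -7597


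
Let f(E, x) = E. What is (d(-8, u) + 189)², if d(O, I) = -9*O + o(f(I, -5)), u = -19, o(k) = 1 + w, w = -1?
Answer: 68121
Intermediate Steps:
o(k) = 0 (o(k) = 1 - 1 = 0)
d(O, I) = -9*O (d(O, I) = -9*O + 0 = -9*O)
(d(-8, u) + 189)² = (-9*(-8) + 189)² = (72 + 189)² = 261² = 68121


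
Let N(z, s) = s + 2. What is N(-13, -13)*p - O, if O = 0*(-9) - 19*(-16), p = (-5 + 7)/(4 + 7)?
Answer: -306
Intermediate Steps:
N(z, s) = 2 + s
p = 2/11 ≈ 0.18182
O = 304 (O = 0 + 304 = 304)
N(-13, -13)*p - O = (2 - 13)*(2/11) - 1*304 = -11*2/11 - 304 = -2 - 304 = -306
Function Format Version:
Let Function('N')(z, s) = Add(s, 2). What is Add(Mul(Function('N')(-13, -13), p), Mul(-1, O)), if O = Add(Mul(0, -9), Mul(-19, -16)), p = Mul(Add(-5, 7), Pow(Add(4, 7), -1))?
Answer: -306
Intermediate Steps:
Function('N')(z, s) = Add(2, s)
p = Rational(2, 11) (p = Mul(2, Pow(11, -1)) = Mul(2, Rational(1, 11)) = Rational(2, 11) ≈ 0.18182)
O = 304 (O = Add(0, 304) = 304)
Add(Mul(Function('N')(-13, -13), p), Mul(-1, O)) = Add(Mul(Add(2, -13), Rational(2, 11)), Mul(-1, 304)) = Add(Mul(-11, Rational(2, 11)), -304) = Add(-2, -304) = -306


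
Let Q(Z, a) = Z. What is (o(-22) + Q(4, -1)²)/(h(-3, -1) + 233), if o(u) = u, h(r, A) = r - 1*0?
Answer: -3/115 ≈ -0.026087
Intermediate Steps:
h(r, A) = r (h(r, A) = r + 0 = r)
(o(-22) + Q(4, -1)²)/(h(-3, -1) + 233) = (-22 + 4²)/(-3 + 233) = (-22 + 16)/230 = -6*1/230 = -3/115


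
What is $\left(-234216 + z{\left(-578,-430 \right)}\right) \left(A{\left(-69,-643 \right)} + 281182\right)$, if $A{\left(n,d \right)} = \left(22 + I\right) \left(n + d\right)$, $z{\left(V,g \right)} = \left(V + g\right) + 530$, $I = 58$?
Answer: $-52623558068$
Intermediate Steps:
$z{\left(V,g \right)} = 530 + V + g$
$A{\left(n,d \right)} = 80 d + 80 n$ ($A{\left(n,d \right)} = \left(22 + 58\right) \left(n + d\right) = 80 \left(d + n\right) = 80 d + 80 n$)
$\left(-234216 + z{\left(-578,-430 \right)}\right) \left(A{\left(-69,-643 \right)} + 281182\right) = \left(-234216 - 478\right) \left(\left(80 \left(-643\right) + 80 \left(-69\right)\right) + 281182\right) = \left(-234216 - 478\right) \left(\left(-51440 - 5520\right) + 281182\right) = - 234694 \left(-56960 + 281182\right) = \left(-234694\right) 224222 = -52623558068$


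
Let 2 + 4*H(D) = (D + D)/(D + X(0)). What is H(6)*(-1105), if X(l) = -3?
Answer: -1105/2 ≈ -552.50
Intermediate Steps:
H(D) = -½ + D/(2*(-3 + D)) (H(D) = -½ + ((D + D)/(D - 3))/4 = -½ + ((2*D)/(-3 + D))/4 = -½ + (2*D/(-3 + D))/4 = -½ + D/(2*(-3 + D)))
H(6)*(-1105) = (3/(2*(-3 + 6)))*(-1105) = ((3/2)/3)*(-1105) = ((3/2)*(⅓))*(-1105) = (½)*(-1105) = -1105/2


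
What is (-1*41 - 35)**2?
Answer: 5776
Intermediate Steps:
(-1*41 - 35)**2 = (-41 - 35)**2 = (-76)**2 = 5776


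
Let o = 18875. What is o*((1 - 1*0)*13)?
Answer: 245375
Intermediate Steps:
o*((1 - 1*0)*13) = 18875*((1 - 1*0)*13) = 18875*((1 + 0)*13) = 18875*(1*13) = 18875*13 = 245375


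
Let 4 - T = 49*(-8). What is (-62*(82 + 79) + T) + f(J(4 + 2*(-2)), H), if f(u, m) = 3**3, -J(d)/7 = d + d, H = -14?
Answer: -9559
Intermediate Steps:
J(d) = -14*d (J(d) = -7*(d + d) = -14*d)
f(u, m) = 27
T = 396 (T = 4 - 49*(-8) = 4 - 1*(-392) = 4 + 392 = 396)
(-62*(82 + 79) + T) + f(J(4 + 2*(-2)), H) = (-62*(82 + 79) + 396) + 27 = (-62*161 + 396) + 27 = (-9982 + 396) + 27 = -9586 + 27 = -9559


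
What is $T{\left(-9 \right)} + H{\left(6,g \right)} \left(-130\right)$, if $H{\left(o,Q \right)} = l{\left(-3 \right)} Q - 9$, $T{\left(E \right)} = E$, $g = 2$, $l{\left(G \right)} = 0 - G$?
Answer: $381$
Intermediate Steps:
$l{\left(G \right)} = - G$
$H{\left(o,Q \right)} = -9 + 3 Q$ ($H{\left(o,Q \right)} = \left(-1\right) \left(-3\right) Q - 9 = 3 Q - 9 = -9 + 3 Q$)
$T{\left(-9 \right)} + H{\left(6,g \right)} \left(-130\right) = -9 + \left(-9 + 3 \cdot 2\right) \left(-130\right) = -9 + \left(-9 + 6\right) \left(-130\right) = -9 - -390 = -9 + 390 = 381$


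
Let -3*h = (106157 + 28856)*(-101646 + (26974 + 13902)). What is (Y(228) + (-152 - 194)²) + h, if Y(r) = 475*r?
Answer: 8205424058/3 ≈ 2.7351e+9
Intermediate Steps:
h = 8204740010/3 (h = -(106157 + 28856)*(-101646 + (26974 + 13902))/3 = -135013*(-101646 + 40876)/3 = -135013*(-60770)/3 = -⅓*(-8204740010) = 8204740010/3 ≈ 2.7349e+9)
(Y(228) + (-152 - 194)²) + h = (475*228 + (-152 - 194)²) + 8204740010/3 = (108300 + (-346)²) + 8204740010/3 = (108300 + 119716) + 8204740010/3 = 228016 + 8204740010/3 = 8205424058/3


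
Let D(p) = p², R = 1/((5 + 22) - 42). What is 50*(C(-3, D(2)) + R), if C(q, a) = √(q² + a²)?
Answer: 740/3 ≈ 246.67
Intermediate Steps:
R = -1/15 (R = 1/(27 - 42) = 1/(-15) = -1/15 ≈ -0.066667)
C(q, a) = √(a² + q²)
50*(C(-3, D(2)) + R) = 50*(√((2²)² + (-3)²) - 1/15) = 50*(√(4² + 9) - 1/15) = 50*(√(16 + 9) - 1/15) = 50*(√25 - 1/15) = 50*(5 - 1/15) = 50*(74/15) = 740/3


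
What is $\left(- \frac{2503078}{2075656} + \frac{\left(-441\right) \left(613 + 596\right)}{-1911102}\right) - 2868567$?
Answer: $- \frac{948250626822692933}{330565861076} \approx -2.8686 \cdot 10^{6}$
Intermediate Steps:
$\left(- \frac{2503078}{2075656} + \frac{\left(-441\right) \left(613 + 596\right)}{-1911102}\right) - 2868567 = \left(\left(-2503078\right) \frac{1}{2075656} + \left(-441\right) 1209 \left(- \frac{1}{1911102}\right)\right) - 2868567 = \left(- \frac{1251539}{1037828} - - \frac{177723}{637034}\right) - 2868567 = \left(- \frac{1251539}{1037828} + \frac{177723}{637034}\right) - 2868567 = - \frac{306413494841}{330565861076} - 2868567 = - \frac{948250626822692933}{330565861076}$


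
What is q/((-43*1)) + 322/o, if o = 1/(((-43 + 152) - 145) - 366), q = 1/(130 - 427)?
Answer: -1653129323/12771 ≈ -1.2944e+5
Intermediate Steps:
q = -1/297 (q = 1/(-297) = -1/297 ≈ -0.0033670)
o = -1/402 (o = 1/((109 - 145) - 366) = 1/(-36 - 366) = 1/(-402) = -1/402 ≈ -0.0024876)
q/((-43*1)) + 322/o = -1/(297*((-43*1))) + 322/(-1/402) = -1/297/(-43) + 322*(-402) = -1/297*(-1/43) - 129444 = 1/12771 - 129444 = -1653129323/12771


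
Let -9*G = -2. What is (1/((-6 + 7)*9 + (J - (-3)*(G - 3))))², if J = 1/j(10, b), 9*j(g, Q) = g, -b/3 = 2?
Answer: 900/2209 ≈ 0.40742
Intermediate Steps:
b = -6 (b = -3*2 = -6)
G = 2/9 (G = -⅑*(-2) = 2/9 ≈ 0.22222)
j(g, Q) = g/9
J = 9/10 (J = 1/((⅑)*10) = 1/(10/9) = 9/10 ≈ 0.90000)
(1/((-6 + 7)*9 + (J - (-3)*(G - 3))))² = (1/((-6 + 7)*9 + (9/10 - (-3)*(2/9 - 3))))² = (1/(1*9 + (9/10 - (-3)*(-25)/9)))² = (1/(9 + (9/10 - 1*25/3)))² = (1/(9 + (9/10 - 25/3)))² = (1/(9 - 223/30))² = (1/(47/30))² = (30/47)² = 900/2209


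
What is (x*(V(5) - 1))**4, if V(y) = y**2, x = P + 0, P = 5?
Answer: 207360000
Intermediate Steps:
x = 5 (x = 5 + 0 = 5)
(x*(V(5) - 1))**4 = (5*(5**2 - 1))**4 = (5*(25 - 1))**4 = (5*24)**4 = 120**4 = 207360000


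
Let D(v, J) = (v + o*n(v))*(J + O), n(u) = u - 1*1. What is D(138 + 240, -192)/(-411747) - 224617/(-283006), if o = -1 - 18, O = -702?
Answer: -541389862947/38842290494 ≈ -13.938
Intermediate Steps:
o = -19
n(u) = -1 + u (n(u) = u - 1 = -1 + u)
D(v, J) = (-702 + J)*(19 - 18*v) (D(v, J) = (v - 19*(-1 + v))*(J - 702) = (v + (19 - 19*v))*(-702 + J) = (19 - 18*v)*(-702 + J) = (-702 + J)*(19 - 18*v))
D(138 + 240, -192)/(-411747) - 224617/(-283006) = (-13338 + 19*(-192) + 12636*(138 + 240) - 18*(-192)*(138 + 240))/(-411747) - 224617/(-283006) = (-13338 - 3648 + 12636*378 - 18*(-192)*378)*(-1/411747) - 224617*(-1/283006) = (-13338 - 3648 + 4776408 + 1306368)*(-1/411747) + 224617/283006 = 6065790*(-1/411747) + 224617/283006 = -2021930/137249 + 224617/283006 = -541389862947/38842290494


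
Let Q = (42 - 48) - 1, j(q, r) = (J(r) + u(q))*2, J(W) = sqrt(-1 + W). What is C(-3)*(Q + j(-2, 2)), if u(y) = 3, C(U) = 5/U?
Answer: -5/3 ≈ -1.6667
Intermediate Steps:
j(q, r) = 6 + 2*sqrt(-1 + r) (j(q, r) = (sqrt(-1 + r) + 3)*2 = (3 + sqrt(-1 + r))*2 = 6 + 2*sqrt(-1 + r))
Q = -7 (Q = -6 - 1 = -7)
C(-3)*(Q + j(-2, 2)) = (5/(-3))*(-7 + (6 + 2*sqrt(-1 + 2))) = (5*(-1/3))*(-7 + (6 + 2*sqrt(1))) = -5*(-7 + (6 + 2*1))/3 = -5*(-7 + (6 + 2))/3 = -5*(-7 + 8)/3 = -5/3*1 = -5/3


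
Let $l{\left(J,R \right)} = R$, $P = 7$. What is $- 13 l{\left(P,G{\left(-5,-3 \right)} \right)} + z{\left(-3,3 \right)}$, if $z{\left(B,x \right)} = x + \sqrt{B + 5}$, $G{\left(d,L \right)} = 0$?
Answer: $3 + \sqrt{2} \approx 4.4142$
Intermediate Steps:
$z{\left(B,x \right)} = x + \sqrt{5 + B}$
$- 13 l{\left(P,G{\left(-5,-3 \right)} \right)} + z{\left(-3,3 \right)} = \left(-13\right) 0 + \left(3 + \sqrt{5 - 3}\right) = 0 + \left(3 + \sqrt{2}\right) = 3 + \sqrt{2}$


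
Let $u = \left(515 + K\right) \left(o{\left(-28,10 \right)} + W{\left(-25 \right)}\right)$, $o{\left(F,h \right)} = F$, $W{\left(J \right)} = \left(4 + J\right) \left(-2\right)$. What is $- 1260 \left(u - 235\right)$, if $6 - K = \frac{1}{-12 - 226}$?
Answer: $- \frac{151205040}{17} \approx -8.8944 \cdot 10^{6}$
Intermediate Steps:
$W{\left(J \right)} = -8 - 2 J$
$K = \frac{1429}{238}$ ($K = 6 - \frac{1}{-12 - 226} = 6 - \frac{1}{-238} = 6 - - \frac{1}{238} = 6 + \frac{1}{238} = \frac{1429}{238} \approx 6.0042$)
$u = \frac{123999}{17}$ ($u = \left(515 + \frac{1429}{238}\right) \left(-28 - -42\right) = \frac{123999 \left(-28 + \left(-8 + 50\right)\right)}{238} = \frac{123999 \left(-28 + 42\right)}{238} = \frac{123999}{238} \cdot 14 = \frac{123999}{17} \approx 7294.1$)
$- 1260 \left(u - 235\right) = - 1260 \left(\frac{123999}{17} - 235\right) = \left(-1260\right) \frac{120004}{17} = - \frac{151205040}{17}$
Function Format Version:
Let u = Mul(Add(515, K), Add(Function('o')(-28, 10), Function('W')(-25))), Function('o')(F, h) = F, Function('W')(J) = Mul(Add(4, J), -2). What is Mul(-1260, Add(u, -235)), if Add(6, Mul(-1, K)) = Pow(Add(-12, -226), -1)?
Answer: Rational(-151205040, 17) ≈ -8.8944e+6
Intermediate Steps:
Function('W')(J) = Add(-8, Mul(-2, J))
K = Rational(1429, 238) (K = Add(6, Mul(-1, Pow(Add(-12, -226), -1))) = Add(6, Mul(-1, Pow(-238, -1))) = Add(6, Mul(-1, Rational(-1, 238))) = Add(6, Rational(1, 238)) = Rational(1429, 238) ≈ 6.0042)
u = Rational(123999, 17) (u = Mul(Add(515, Rational(1429, 238)), Add(-28, Add(-8, Mul(-2, -25)))) = Mul(Rational(123999, 238), Add(-28, Add(-8, 50))) = Mul(Rational(123999, 238), Add(-28, 42)) = Mul(Rational(123999, 238), 14) = Rational(123999, 17) ≈ 7294.1)
Mul(-1260, Add(u, -235)) = Mul(-1260, Add(Rational(123999, 17), -235)) = Mul(-1260, Rational(120004, 17)) = Rational(-151205040, 17)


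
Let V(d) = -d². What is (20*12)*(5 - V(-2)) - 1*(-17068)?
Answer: 19228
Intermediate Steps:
(20*12)*(5 - V(-2)) - 1*(-17068) = (20*12)*(5 - (-1)*(-2)²) - 1*(-17068) = 240*(5 - (-1)*4) + 17068 = 240*(5 - 1*(-4)) + 17068 = 240*(5 + 4) + 17068 = 240*9 + 17068 = 2160 + 17068 = 19228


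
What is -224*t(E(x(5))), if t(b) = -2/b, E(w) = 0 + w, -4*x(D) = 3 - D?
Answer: 896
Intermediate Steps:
x(D) = -¾ + D/4 (x(D) = -(3 - D)/4 = -¾ + D/4)
E(w) = w
-224*t(E(x(5))) = -(-448)/(-¾ + (¼)*5) = -(-448)/(-¾ + 5/4) = -(-448)/½ = -(-448)*2 = -224*(-4) = 896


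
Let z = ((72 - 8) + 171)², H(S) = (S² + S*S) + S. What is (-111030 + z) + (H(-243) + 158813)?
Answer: 220863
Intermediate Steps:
H(S) = S + 2*S² (H(S) = (S² + S²) + S = 2*S² + S = S + 2*S²)
z = 55225 (z = (64 + 171)² = 235² = 55225)
(-111030 + z) + (H(-243) + 158813) = (-111030 + 55225) + (-243*(1 + 2*(-243)) + 158813) = -55805 + (-243*(1 - 486) + 158813) = -55805 + (-243*(-485) + 158813) = -55805 + (117855 + 158813) = -55805 + 276668 = 220863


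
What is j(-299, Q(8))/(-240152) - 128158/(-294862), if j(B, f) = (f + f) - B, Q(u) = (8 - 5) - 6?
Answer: 15345502725/35405849512 ≈ 0.43342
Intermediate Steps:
Q(u) = -3 (Q(u) = 3 - 6 = -3)
j(B, f) = -B + 2*f (j(B, f) = 2*f - B = -B + 2*f)
j(-299, Q(8))/(-240152) - 128158/(-294862) = (-1*(-299) + 2*(-3))/(-240152) - 128158/(-294862) = (299 - 6)*(-1/240152) - 128158*(-1/294862) = 293*(-1/240152) + 64079/147431 = -293/240152 + 64079/147431 = 15345502725/35405849512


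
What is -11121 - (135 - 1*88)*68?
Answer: -14317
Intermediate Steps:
-11121 - (135 - 1*88)*68 = -11121 - (135 - 88)*68 = -11121 - 47*68 = -11121 - 1*3196 = -11121 - 3196 = -14317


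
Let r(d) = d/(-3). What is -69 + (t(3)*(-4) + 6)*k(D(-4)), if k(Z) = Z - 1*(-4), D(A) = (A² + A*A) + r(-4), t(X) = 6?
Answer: -741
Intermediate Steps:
r(d) = -d/3 (r(d) = d*(-⅓) = -d/3)
D(A) = 4/3 + 2*A² (D(A) = (A² + A*A) - ⅓*(-4) = (A² + A²) + 4/3 = 2*A² + 4/3 = 4/3 + 2*A²)
k(Z) = 4 + Z (k(Z) = Z + 4 = 4 + Z)
-69 + (t(3)*(-4) + 6)*k(D(-4)) = -69 + (6*(-4) + 6)*(4 + (4/3 + 2*(-4)²)) = -69 + (-24 + 6)*(4 + (4/3 + 2*16)) = -69 - 18*(4 + (4/3 + 32)) = -69 - 18*(4 + 100/3) = -69 - 18*112/3 = -69 - 672 = -741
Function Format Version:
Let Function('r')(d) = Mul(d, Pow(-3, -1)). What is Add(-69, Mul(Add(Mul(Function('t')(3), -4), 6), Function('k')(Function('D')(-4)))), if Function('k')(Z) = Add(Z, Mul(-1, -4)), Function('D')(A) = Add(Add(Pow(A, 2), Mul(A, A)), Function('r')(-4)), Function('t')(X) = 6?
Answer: -741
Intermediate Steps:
Function('r')(d) = Mul(Rational(-1, 3), d) (Function('r')(d) = Mul(d, Rational(-1, 3)) = Mul(Rational(-1, 3), d))
Function('D')(A) = Add(Rational(4, 3), Mul(2, Pow(A, 2))) (Function('D')(A) = Add(Add(Pow(A, 2), Mul(A, A)), Mul(Rational(-1, 3), -4)) = Add(Add(Pow(A, 2), Pow(A, 2)), Rational(4, 3)) = Add(Mul(2, Pow(A, 2)), Rational(4, 3)) = Add(Rational(4, 3), Mul(2, Pow(A, 2))))
Function('k')(Z) = Add(4, Z) (Function('k')(Z) = Add(Z, 4) = Add(4, Z))
Add(-69, Mul(Add(Mul(Function('t')(3), -4), 6), Function('k')(Function('D')(-4)))) = Add(-69, Mul(Add(Mul(6, -4), 6), Add(4, Add(Rational(4, 3), Mul(2, Pow(-4, 2)))))) = Add(-69, Mul(Add(-24, 6), Add(4, Add(Rational(4, 3), Mul(2, 16))))) = Add(-69, Mul(-18, Add(4, Add(Rational(4, 3), 32)))) = Add(-69, Mul(-18, Add(4, Rational(100, 3)))) = Add(-69, Mul(-18, Rational(112, 3))) = Add(-69, -672) = -741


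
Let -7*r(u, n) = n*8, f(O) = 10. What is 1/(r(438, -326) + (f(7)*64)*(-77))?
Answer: -7/342352 ≈ -2.0447e-5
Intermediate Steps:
r(u, n) = -8*n/7 (r(u, n) = -n*8/7 = -8*n/7)
1/(r(438, -326) + (f(7)*64)*(-77)) = 1/(-8/7*(-326) + (10*64)*(-77)) = 1/(2608/7 + 640*(-77)) = 1/(2608/7 - 49280) = 1/(-342352/7) = -7/342352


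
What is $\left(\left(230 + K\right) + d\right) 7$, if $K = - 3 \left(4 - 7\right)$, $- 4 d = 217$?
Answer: $\frac{5173}{4} \approx 1293.3$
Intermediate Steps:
$d = - \frac{217}{4}$ ($d = \left(- \frac{1}{4}\right) 217 = - \frac{217}{4} \approx -54.25$)
$K = 9$ ($K = \left(-3\right) \left(-3\right) = 9$)
$\left(\left(230 + K\right) + d\right) 7 = \left(\left(230 + 9\right) - \frac{217}{4}\right) 7 = \left(239 - \frac{217}{4}\right) 7 = \frac{739}{4} \cdot 7 = \frac{5173}{4}$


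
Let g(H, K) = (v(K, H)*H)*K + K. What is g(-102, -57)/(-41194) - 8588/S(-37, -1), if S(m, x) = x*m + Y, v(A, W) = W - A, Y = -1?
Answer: -86088335/370746 ≈ -232.20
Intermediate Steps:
S(m, x) = -1 + m*x (S(m, x) = x*m - 1 = m*x - 1 = -1 + m*x)
g(H, K) = K + H*K*(H - K) (g(H, K) = ((H - K)*H)*K + K = (H*(H - K))*K + K = H*K*(H - K) + K = K + H*K*(H - K))
g(-102, -57)/(-41194) - 8588/S(-37, -1) = -57*(1 - 102*(-102 - 1*(-57)))/(-41194) - 8588/(-1 - 37*(-1)) = -57*(1 - 102*(-102 + 57))*(-1/41194) - 8588/(-1 + 37) = -57*(1 - 102*(-45))*(-1/41194) - 8588/36 = -57*(1 + 4590)*(-1/41194) - 8588*1/36 = -57*4591*(-1/41194) - 2147/9 = -261687*(-1/41194) - 2147/9 = 261687/41194 - 2147/9 = -86088335/370746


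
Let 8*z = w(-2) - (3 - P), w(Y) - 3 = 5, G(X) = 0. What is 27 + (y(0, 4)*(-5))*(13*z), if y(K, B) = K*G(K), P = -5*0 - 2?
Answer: 27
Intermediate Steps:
w(Y) = 8 (w(Y) = 3 + 5 = 8)
P = -2 (P = 0 - 2 = -2)
y(K, B) = 0 (y(K, B) = K*0 = 0)
z = 3/8 (z = (8 - (3 - 1*(-2)))/8 = (8 - (3 + 2))/8 = (8 - 1*5)/8 = (8 - 5)/8 = (1/8)*3 = 3/8 ≈ 0.37500)
27 + (y(0, 4)*(-5))*(13*z) = 27 + (0*(-5))*(13*(3/8)) = 27 + 0*(39/8) = 27 + 0 = 27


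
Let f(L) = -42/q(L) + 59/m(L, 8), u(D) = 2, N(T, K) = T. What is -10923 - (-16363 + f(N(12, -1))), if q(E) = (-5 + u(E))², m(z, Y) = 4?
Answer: 65159/12 ≈ 5429.9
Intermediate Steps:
q(E) = 9 (q(E) = (-5 + 2)² = (-3)² = 9)
f(L) = 121/12 (f(L) = -42/9 + 59/4 = -42*⅑ + 59*(¼) = -14/3 + 59/4 = 121/12)
-10923 - (-16363 + f(N(12, -1))) = -10923 - (-16363 + 121/12) = -10923 - 1*(-196235/12) = -10923 + 196235/12 = 65159/12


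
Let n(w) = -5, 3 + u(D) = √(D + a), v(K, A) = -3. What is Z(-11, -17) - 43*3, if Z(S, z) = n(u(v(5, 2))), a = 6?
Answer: -134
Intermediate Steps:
u(D) = -3 + √(6 + D) (u(D) = -3 + √(D + 6) = -3 + √(6 + D))
Z(S, z) = -5
Z(-11, -17) - 43*3 = -5 - 43*3 = -5 - 1*129 = -5 - 129 = -134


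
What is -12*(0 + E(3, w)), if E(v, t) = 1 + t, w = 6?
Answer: -84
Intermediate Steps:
-12*(0 + E(3, w)) = -12*(0 + (1 + 6)) = -12*(0 + 7) = -12*7 = -84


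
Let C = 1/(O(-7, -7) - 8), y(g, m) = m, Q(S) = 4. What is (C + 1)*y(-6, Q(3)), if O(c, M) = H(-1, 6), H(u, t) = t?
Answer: 2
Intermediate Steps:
O(c, M) = 6
C = -½ (C = 1/(6 - 8) = 1/(-2) = -½ ≈ -0.50000)
(C + 1)*y(-6, Q(3)) = (-½ + 1)*4 = (½)*4 = 2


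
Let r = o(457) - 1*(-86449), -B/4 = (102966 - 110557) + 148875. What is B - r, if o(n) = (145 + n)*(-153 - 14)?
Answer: -551051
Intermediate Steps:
o(n) = -24215 - 167*n (o(n) = (145 + n)*(-167) = -24215 - 167*n)
B = -565136 (B = -4*((102966 - 110557) + 148875) = -4*(-7591 + 148875) = -4*141284 = -565136)
r = -14085 (r = (-24215 - 167*457) - 1*(-86449) = (-24215 - 76319) + 86449 = -100534 + 86449 = -14085)
B - r = -565136 - 1*(-14085) = -565136 + 14085 = -551051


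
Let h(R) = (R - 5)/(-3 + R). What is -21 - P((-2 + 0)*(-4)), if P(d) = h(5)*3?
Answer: -21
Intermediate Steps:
h(R) = (-5 + R)/(-3 + R)
P(d) = 0 (P(d) = ((-5 + 5)/(-3 + 5))*3 = (0/2)*3 = ((½)*0)*3 = 0*3 = 0)
-21 - P((-2 + 0)*(-4)) = -21 - 1*0 = -21 + 0 = -21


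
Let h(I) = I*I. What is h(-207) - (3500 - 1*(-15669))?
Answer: 23680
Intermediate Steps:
h(I) = I**2
h(-207) - (3500 - 1*(-15669)) = (-207)**2 - (3500 - 1*(-15669)) = 42849 - (3500 + 15669) = 42849 - 1*19169 = 42849 - 19169 = 23680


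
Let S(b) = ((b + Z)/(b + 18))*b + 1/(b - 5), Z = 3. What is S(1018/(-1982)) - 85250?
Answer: -7999328475733313/93833485096 ≈ -85250.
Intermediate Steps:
S(b) = 1/(-5 + b) + b*(3 + b)/(18 + b) (S(b) = ((b + 3)/(b + 18))*b + 1/(b - 5) = ((3 + b)/(18 + b))*b + 1/(-5 + b) = b*(3 + b)/(18 + b) + 1/(-5 + b) = 1/(-5 + b) + b*(3 + b)/(18 + b))
S(1018/(-1982)) - 85250 = (18 + (1018/(-1982))**3 - 14252/(-1982) - 2*(1018/(-1982))**2)/(-90 + (1018/(-1982))**2 + 13*(1018/(-1982))) - 85250 = (18 + (1018*(-1/1982))**3 - 14252*(-1)/1982 - 2*(1018*(-1/1982))**2)/(-90 + (1018*(-1/1982))**2 + 13*(1018*(-1/1982))) - 85250 = (18 + (-509/991)**3 - 14*(-509/991) - 2*(-509/991)**2)/(-90 + (-509/991)**2 + 13*(-509/991)) - 85250 = (18 - 131872229/973242271 + 7126/991 - 2*259081/982081)/(-90 + 259081/982081 - 6617/991) - 85250 = (18 - 131872229/973242271 + 7126/991 - 518162/982081)/(-94685656/982081) - 85250 = -982081/94685656*23871299313/973242271 - 85250 = -23871299313/93833485096 - 85250 = -7999328475733313/93833485096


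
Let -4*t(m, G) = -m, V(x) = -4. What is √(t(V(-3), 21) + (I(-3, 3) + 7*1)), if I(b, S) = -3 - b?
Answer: √6 ≈ 2.4495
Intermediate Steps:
t(m, G) = m/4 (t(m, G) = -(-1)*m/4 = m/4)
√(t(V(-3), 21) + (I(-3, 3) + 7*1)) = √((¼)*(-4) + ((-3 - 1*(-3)) + 7*1)) = √(-1 + ((-3 + 3) + 7)) = √(-1 + (0 + 7)) = √(-1 + 7) = √6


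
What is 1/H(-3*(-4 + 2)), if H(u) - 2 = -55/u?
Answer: -6/43 ≈ -0.13953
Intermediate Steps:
H(u) = 2 - 55/u
1/H(-3*(-4 + 2)) = 1/(2 - 55*(-1/(3*(-4 + 2)))) = 1/(2 - 55/((-3*(-2)))) = 1/(2 - 55/6) = 1/(-43/6) = -6/43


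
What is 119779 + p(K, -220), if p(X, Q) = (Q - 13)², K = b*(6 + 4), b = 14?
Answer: 174068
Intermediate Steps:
K = 140 (K = 14*(6 + 4) = 14*10 = 140)
p(X, Q) = (-13 + Q)²
119779 + p(K, -220) = 119779 + (-13 - 220)² = 119779 + (-233)² = 119779 + 54289 = 174068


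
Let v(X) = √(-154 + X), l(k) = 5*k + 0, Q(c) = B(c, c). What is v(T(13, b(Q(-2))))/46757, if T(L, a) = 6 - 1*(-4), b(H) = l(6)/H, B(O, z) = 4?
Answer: 12*I/46757 ≈ 0.00025665*I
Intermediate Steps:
Q(c) = 4
l(k) = 5*k
b(H) = 30/H (b(H) = (5*6)/H = 30/H)
T(L, a) = 10 (T(L, a) = 6 + 4 = 10)
v(T(13, b(Q(-2))))/46757 = √(-154 + 10)/46757 = √(-144)*(1/46757) = (12*I)*(1/46757) = 12*I/46757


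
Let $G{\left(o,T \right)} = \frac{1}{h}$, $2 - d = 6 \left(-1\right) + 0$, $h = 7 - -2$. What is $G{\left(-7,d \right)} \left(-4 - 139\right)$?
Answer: $- \frac{143}{9} \approx -15.889$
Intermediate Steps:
$h = 9$ ($h = 7 + 2 = 9$)
$d = 8$ ($d = 2 - \left(6 \left(-1\right) + 0\right) = 2 - \left(-6 + 0\right) = 2 - -6 = 2 + 6 = 8$)
$G{\left(o,T \right)} = \frac{1}{9}$
$G{\left(-7,d \right)} \left(-4 - 139\right) = \frac{-4 - 139}{9} = \frac{1}{9} \left(-143\right) = - \frac{143}{9}$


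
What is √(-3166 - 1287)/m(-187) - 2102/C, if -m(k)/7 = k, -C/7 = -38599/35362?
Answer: -74330924/270193 + I*√4453/1309 ≈ -275.1 + 0.050978*I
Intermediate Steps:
C = 270193/35362 (C = -(-270193)/35362 = -7*(-38599/35362) = 270193/35362 ≈ 7.6408)
m(k) = -7*k
√(-3166 - 1287)/m(-187) - 2102/C = √(-3166 - 1287)/((-7*(-187))) - 2102/270193/35362 = √(-4453)/1309 - 2102*35362/270193 = (I*√4453)*(1/1309) - 74330924/270193 = I*√4453/1309 - 74330924/270193 = -74330924/270193 + I*√4453/1309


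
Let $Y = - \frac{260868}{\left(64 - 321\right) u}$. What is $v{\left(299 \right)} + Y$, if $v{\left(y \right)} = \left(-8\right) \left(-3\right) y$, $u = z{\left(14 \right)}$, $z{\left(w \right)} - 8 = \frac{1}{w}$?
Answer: $\frac{212050368}{29041} \approx 7301.8$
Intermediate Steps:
$z{\left(w \right)} = 8 + \frac{1}{w}$
$u = \frac{113}{14}$ ($u = 8 + \frac{1}{14} = \frac{113}{14} \approx 8.0714$)
$v{\left(y \right)} = 24 y$
$Y = \frac{3652152}{29041}$ ($Y = - \frac{260868}{\left(64 - 321\right) \frac{113}{14}} = - \frac{260868}{\left(-257\right) \frac{113}{14}} = - \frac{260868}{- \frac{29041}{14}} = \left(-260868\right) \left(- \frac{14}{29041}\right) = \frac{3652152}{29041} \approx 125.76$)
$v{\left(299 \right)} + Y = 24 \cdot 299 + \frac{3652152}{29041} = 7176 + \frac{3652152}{29041} = \frac{212050368}{29041}$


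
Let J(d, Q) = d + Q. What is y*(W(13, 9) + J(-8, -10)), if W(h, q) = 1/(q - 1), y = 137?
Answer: -19591/8 ≈ -2448.9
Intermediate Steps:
J(d, Q) = Q + d
W(h, q) = 1/(-1 + q)
y*(W(13, 9) + J(-8, -10)) = 137*(1/(-1 + 9) + (-10 - 8)) = 137*(1/8 - 18) = 137*(-143/8) = -19591/8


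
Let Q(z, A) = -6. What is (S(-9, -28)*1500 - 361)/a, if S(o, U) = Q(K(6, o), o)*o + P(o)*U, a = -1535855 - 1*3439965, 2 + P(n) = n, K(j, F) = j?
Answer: -23593/216340 ≈ -0.10906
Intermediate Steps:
P(n) = -2 + n
a = -4975820 (a = -1535855 - 3439965 = -4975820)
S(o, U) = -6*o + U*(-2 + o) (S(o, U) = -6*o + (-2 + o)*U = -6*o + U*(-2 + o))
(S(-9, -28)*1500 - 361)/a = ((-6*(-9) - 28*(-2 - 9))*1500 - 361)/(-4975820) = ((54 - 28*(-11))*1500 - 361)*(-1/4975820) = ((54 + 308)*1500 - 361)*(-1/4975820) = (362*1500 - 361)*(-1/4975820) = (543000 - 361)*(-1/4975820) = 542639*(-1/4975820) = -23593/216340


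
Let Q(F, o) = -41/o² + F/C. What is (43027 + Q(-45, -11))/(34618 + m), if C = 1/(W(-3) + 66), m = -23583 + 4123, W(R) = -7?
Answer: 375767/141086 ≈ 2.6634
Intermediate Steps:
m = -19460
C = 1/59 (C = 1/(-7 + 66) = 1/59 ≈ 0.016949)
Q(F, o) = -41/o² + 59*F (Q(F, o) = -41/o² + F/(1/59) = -41/o² + F*59 = -41/o² + 59*F)
(43027 + Q(-45, -11))/(34618 + m) = (43027 + (-41/(-11)² + 59*(-45)))/(34618 - 19460) = (43027 + (-41*1/121 - 2655))/15158 = (43027 + (-41/121 - 2655))*(1/15158) = (43027 - 321296/121)*(1/15158) = (4884971/121)*(1/15158) = 375767/141086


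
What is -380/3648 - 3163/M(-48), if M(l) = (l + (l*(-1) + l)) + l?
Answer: 1051/32 ≈ 32.844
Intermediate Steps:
M(l) = 2*l (M(l) = (l + (-l + l)) + l = (l + 0) + l = l + l = 2*l)
-380/3648 - 3163/M(-48) = -380/3648 - 3163/(2*(-48)) = -380*1/3648 - 3163/(-96) = -5/48 - 3163*(-1/96) = -5/48 + 3163/96 = 1051/32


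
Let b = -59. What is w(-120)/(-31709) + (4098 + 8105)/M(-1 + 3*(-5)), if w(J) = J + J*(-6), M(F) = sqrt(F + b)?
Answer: -600/31709 - 12203*I*sqrt(3)/15 ≈ -0.018922 - 1409.1*I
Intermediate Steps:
M(F) = sqrt(-59 + F) (M(F) = sqrt(F - 59) = sqrt(-59 + F))
w(J) = -5*J (w(J) = J - 6*J = -5*J)
w(-120)/(-31709) + (4098 + 8105)/M(-1 + 3*(-5)) = -5*(-120)/(-31709) + (4098 + 8105)/(sqrt(-59 + (-1 + 3*(-5)))) = 600*(-1/31709) + 12203/(sqrt(-59 + (-1 - 15))) = -600/31709 + 12203/(sqrt(-59 - 16)) = -600/31709 + 12203/(sqrt(-75)) = -600/31709 + 12203/((5*I*sqrt(3))) = -600/31709 + 12203*(-I*sqrt(3)/15) = -600/31709 - 12203*I*sqrt(3)/15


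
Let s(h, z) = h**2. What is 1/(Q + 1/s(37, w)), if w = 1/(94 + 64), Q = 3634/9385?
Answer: 12848065/4984331 ≈ 2.5777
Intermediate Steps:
Q = 3634/9385 (Q = 3634*(1/9385) = 3634/9385 ≈ 0.38721)
w = 1/158 ≈ 0.0063291
1/(Q + 1/s(37, w)) = 1/(3634/9385 + 1/(37**2)) = 1/(3634/9385 + 1/1369) = 1/(4984331/12848065) = 12848065/4984331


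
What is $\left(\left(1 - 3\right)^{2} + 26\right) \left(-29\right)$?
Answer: $-870$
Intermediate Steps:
$\left(\left(1 - 3\right)^{2} + 26\right) \left(-29\right) = \left(\left(-2\right)^{2} + 26\right) \left(-29\right) = \left(4 + 26\right) \left(-29\right) = 30 \left(-29\right) = -870$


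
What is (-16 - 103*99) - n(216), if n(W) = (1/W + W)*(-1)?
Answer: -2159351/216 ≈ -9997.0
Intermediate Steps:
n(W) = -W - 1/W (n(W) = (W + 1/W)*(-1) = -W - 1/W)
(-16 - 103*99) - n(216) = (-16 - 103*99) - (-1*216 - 1/216) = (-16 - 10197) - (-216 - 1*1/216) = -10213 - (-216 - 1/216) = -10213 - 1*(-46657/216) = -10213 + 46657/216 = -2159351/216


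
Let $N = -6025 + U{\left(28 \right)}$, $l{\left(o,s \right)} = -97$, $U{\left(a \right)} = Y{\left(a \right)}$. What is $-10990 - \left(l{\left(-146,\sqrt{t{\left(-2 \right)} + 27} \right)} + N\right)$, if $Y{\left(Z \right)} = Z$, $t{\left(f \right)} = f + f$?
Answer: $-4896$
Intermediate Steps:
$t{\left(f \right)} = 2 f$
$U{\left(a \right)} = a$
$N = -5997$ ($N = -6025 + 28 = -5997$)
$-10990 - \left(l{\left(-146,\sqrt{t{\left(-2 \right)} + 27} \right)} + N\right) = -10990 - \left(-97 - 5997\right) = -10990 - -6094 = -10990 + 6094 = -4896$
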